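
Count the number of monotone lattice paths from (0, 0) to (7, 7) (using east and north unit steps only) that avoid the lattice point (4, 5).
Number of paths = 2172

Total paths from (0, 0) to (7, 7): C(14, 7) = 3432. Paths through (4, 5): (paths (0, 0) → (4, 5)) × (paths (4, 5) → (7, 7)) = C(9, 4) · C(5, 3) = 126 · 10 = 1260. Avoidance count = 3432 − 1260 = 2172.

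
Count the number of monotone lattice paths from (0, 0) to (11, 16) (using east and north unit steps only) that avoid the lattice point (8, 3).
Number of paths = 12945495

Total paths from (0, 0) to (11, 16): C(27, 11) = 13037895. Paths through (8, 3): (paths (0, 0) → (8, 3)) × (paths (8, 3) → (11, 16)) = C(11, 8) · C(16, 3) = 165 · 560 = 92400. Avoidance count = 13037895 − 92400 = 12945495.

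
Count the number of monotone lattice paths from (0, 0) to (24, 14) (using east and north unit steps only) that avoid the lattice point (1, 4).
Number of paths = 9206748900

Total paths from (0, 0) to (24, 14): C(38, 24) = 9669554100. Paths through (1, 4): (paths (0, 0) → (1, 4)) × (paths (1, 4) → (24, 14)) = C(5, 1) · C(33, 23) = 5 · 92561040 = 462805200. Avoidance count = 9669554100 − 462805200 = 9206748900.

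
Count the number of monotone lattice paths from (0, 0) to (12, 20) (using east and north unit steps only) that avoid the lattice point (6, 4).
Number of paths = 210124110

Total paths from (0, 0) to (12, 20): C(32, 12) = 225792840. Paths through (6, 4): (paths (0, 0) → (6, 4)) × (paths (6, 4) → (12, 20)) = C(10, 6) · C(22, 6) = 210 · 74613 = 15668730. Avoidance count = 225792840 − 15668730 = 210124110.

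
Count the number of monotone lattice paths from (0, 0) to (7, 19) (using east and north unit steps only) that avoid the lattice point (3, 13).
Number of paths = 540200

Total paths from (0, 0) to (7, 19): C(26, 7) = 657800. Paths through (3, 13): (paths (0, 0) → (3, 13)) × (paths (3, 13) → (7, 19)) = C(16, 3) · C(10, 4) = 560 · 210 = 117600. Avoidance count = 657800 − 117600 = 540200.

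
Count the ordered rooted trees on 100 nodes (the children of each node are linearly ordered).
C_99 = 227508830794229349661819540395688853956041682601541047340

These ordered rooted trees are counted by the Catalan number C_n = (1/(n + 1)) · C(2n, n). For n = 99: C_99 = (1/100) · C(198, 99) = 22750883079422934966181954039568885395604168260154104734000/100 = 227508830794229349661819540395688853956041682601541047340.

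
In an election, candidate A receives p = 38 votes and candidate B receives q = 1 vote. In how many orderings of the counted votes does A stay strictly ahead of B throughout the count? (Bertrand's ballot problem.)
Strict-lead orderings = 37

Total orderings of the 39 votes with 38 for A: C(39, 38) = 39. By the Bertrand ballot formula (Cycle Lemma / reflection principle), the number of orderings in which A is strictly ahead of B throughout is (p − q)/(p + q) · C(p + q, p) = (38 − 1)/(38 + 1) · 39 = 37.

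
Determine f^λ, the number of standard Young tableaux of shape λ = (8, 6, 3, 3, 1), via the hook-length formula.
# SYT of shape (8, 6, 3, 3, 1) = 362121760

Hook-length formula: f^λ = n! / Π hook(c), product over all cells c of the Young diagram. For λ = (8, 6, 3, 3, 1), n = 21 boxes. Hook lengths by row (left-to-right, top-to-bottom): [12, 10, 9, 6, 5, 4, 2, 1]; [9, 7, 6, 3, 2, 1]; [5, 3, 2]; [4, 2, 1]; [1]. Product of hooks = 141087744000. So f^λ = 21! / 141087744000 = 51090942171709440000 / 141087744000 = 362121760.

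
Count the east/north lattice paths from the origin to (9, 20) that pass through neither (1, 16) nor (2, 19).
Number of paths = 10005454

Inclusion–exclusion. Total paths: C(29, 9) = 10015005. Through P₁: C(17, 1)·C(12, 8) = 8415. Through P₂: C(21, 2)·C(8, 7) = 1680. Since P₁ is strictly southwest of P₂, a monotone path through both must visit P₁ then P₂; paths through both = C(17, 1)·C(4, 1)·C(8, 7) = 544. Avoid both = 10015005 − 8415 − 1680 + 544 = 10005454.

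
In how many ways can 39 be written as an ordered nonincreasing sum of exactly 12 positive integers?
p(39, 12 parts) = 2503

Partitions of n into exactly k parts are in bijection with partitions of n − k into at most k parts (subtract 1 from each part). So p(39, exactly 12) = p(27, parts ≤ 12). Computing via the recurrence p(m, j) = p(m, j−1) + p(m−j, j) gives 2503.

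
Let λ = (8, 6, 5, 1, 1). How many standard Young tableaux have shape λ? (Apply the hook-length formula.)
# SYT of shape (8, 6, 5, 1, 1) = 161661500

Hook-length formula: f^λ = n! / Π hook(c), product over all cells c of the Young diagram. For λ = (8, 6, 5, 1, 1), n = 21 boxes. Hook lengths by row (left-to-right, top-to-bottom): [12, 9, 8, 7, 6, 4, 2, 1]; [9, 6, 5, 4, 3, 1]; [7, 4, 3, 2, 1]; [2]; [1]. Product of hooks = 316036546560. So f^λ = 21! / 316036546560 = 51090942171709440000 / 316036546560 = 161661500.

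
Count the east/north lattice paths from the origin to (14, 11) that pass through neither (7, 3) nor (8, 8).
Number of paths = 2664600

Inclusion–exclusion. Total paths: C(25, 14) = 4457400. Through P₁: C(10, 7)·C(15, 7) = 772200. Through P₂: C(16, 8)·C(9, 6) = 1081080. Since P₁ is strictly southwest of P₂, a monotone path through both must visit P₁ then P₂; paths through both = C(10, 7)·C(6, 1)·C(9, 6) = 60480. Avoid both = 4457400 − 772200 − 1081080 + 60480 = 2664600.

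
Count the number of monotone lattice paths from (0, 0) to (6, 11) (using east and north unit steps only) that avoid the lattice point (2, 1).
Number of paths = 9373

Total paths from (0, 0) to (6, 11): C(17, 6) = 12376. Paths through (2, 1): (paths (0, 0) → (2, 1)) × (paths (2, 1) → (6, 11)) = C(3, 2) · C(14, 4) = 3 · 1001 = 3003. Avoidance count = 12376 − 3003 = 9373.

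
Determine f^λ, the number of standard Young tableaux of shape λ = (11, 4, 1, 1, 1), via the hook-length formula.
# SYT of shape (11, 4, 1, 1, 1) = 339456

Hook-length formula: f^λ = n! / Π hook(c), product over all cells c of the Young diagram. For λ = (11, 4, 1, 1, 1), n = 18 boxes. Hook lengths by row (left-to-right, top-to-bottom): [15, 11, 10, 9, 7, 6, 5, 4, 3, 2, 1]; [7, 3, 2, 1]; [3]; [2]; [1]. Product of hooks = 18860688000. So f^λ = 18! / 18860688000 = 6402373705728000 / 18860688000 = 339456.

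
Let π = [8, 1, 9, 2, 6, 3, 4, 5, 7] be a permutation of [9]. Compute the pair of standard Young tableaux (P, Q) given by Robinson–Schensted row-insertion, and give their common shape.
P = [1, 2, 3, 4, 5, 7] / [6, 9] / [8];  Q = [1, 3, 5, 7, 8, 9] / [2, 4] / [6];  common shape = (6, 2, 1)

Row-insert the values π_1, π_2, … into P one at a time, bumping the leftmost entry strictly greater than the inserted value down to the next row. The recording tableau Q records, in position (i, j), the step at which that cell was added to P.
  Insert 8 (step 1): P = [8];  Q = [1]
  Insert 1 (step 2): P = [1] / [8];  Q = [1] / [2]
  Insert 9 (step 3): P = [1, 9] / [8];  Q = [1, 3] / [2]
  Insert 2 (step 4): P = [1, 2] / [8, 9];  Q = [1, 3] / [2, 4]
  Insert 6 (step 5): P = [1, 2, 6] / [8, 9];  Q = [1, 3, 5] / [2, 4]
  Insert 3 (step 6): P = [1, 2, 3] / [6, 9] / [8];  Q = [1, 3, 5] / [2, 4] / [6]
  Insert 4 (step 7): P = [1, 2, 3, 4] / [6, 9] / [8];  Q = [1, 3, 5, 7] / [2, 4] / [6]
  Insert 5 (step 8): P = [1, 2, 3, 4, 5] / [6, 9] / [8];  Q = [1, 3, 5, 7, 8] / [2, 4] / [6]
  Insert 7 (step 9): P = [1, 2, 3, 4, 5, 7] / [6, 9] / [8];  Q = [1, 3, 5, 7, 8, 9] / [2, 4] / [6]
Final shape: (6, 2, 1).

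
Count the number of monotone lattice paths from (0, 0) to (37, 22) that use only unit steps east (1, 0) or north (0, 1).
Number of paths = 8964377427999630

A monotone lattice path from (0, 0) to (37, 22) consists of 37 east steps and 22 north steps in some order, so it is determined by which 37 of the 59 steps are east. The count is C(59, 37) = 8964377427999630.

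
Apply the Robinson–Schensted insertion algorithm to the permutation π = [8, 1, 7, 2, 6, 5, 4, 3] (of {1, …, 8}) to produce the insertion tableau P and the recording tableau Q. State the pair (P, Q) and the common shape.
P = [1, 2, 3] / [4] / [5] / [6] / [7] / [8];  Q = [1, 3, 5] / [2] / [4] / [6] / [7] / [8];  common shape = (3, 1, 1, 1, 1, 1)

Row-insert the values π_1, π_2, … into P one at a time, bumping the leftmost entry strictly greater than the inserted value down to the next row. The recording tableau Q records, in position (i, j), the step at which that cell was added to P.
  Insert 8 (step 1): P = [8];  Q = [1]
  Insert 1 (step 2): P = [1] / [8];  Q = [1] / [2]
  Insert 7 (step 3): P = [1, 7] / [8];  Q = [1, 3] / [2]
  Insert 2 (step 4): P = [1, 2] / [7] / [8];  Q = [1, 3] / [2] / [4]
  Insert 6 (step 5): P = [1, 2, 6] / [7] / [8];  Q = [1, 3, 5] / [2] / [4]
  Insert 5 (step 6): P = [1, 2, 5] / [6] / [7] / [8];  Q = [1, 3, 5] / [2] / [4] / [6]
  Insert 4 (step 7): P = [1, 2, 4] / [5] / [6] / [7] / [8];  Q = [1, 3, 5] / [2] / [4] / [6] / [7]
  Insert 3 (step 8): P = [1, 2, 3] / [4] / [5] / [6] / [7] / [8];  Q = [1, 3, 5] / [2] / [4] / [6] / [7] / [8]
Final shape: (3, 1, 1, 1, 1, 1).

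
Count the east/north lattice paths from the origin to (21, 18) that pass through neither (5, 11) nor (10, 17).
Number of paths = 61211278986

Inclusion–exclusion. Total paths: C(39, 21) = 62359143990. Through P₁: C(16, 5)·C(23, 16) = 1070845776. Through P₂: C(27, 10)·C(12, 11) = 101235420. Since P₁ is strictly southwest of P₂, a monotone path through both must visit P₁ then P₂; paths through both = C(16, 5)·C(11, 5)·C(12, 11) = 24216192. Avoid both = 62359143990 − 1070845776 − 101235420 + 24216192 = 61211278986.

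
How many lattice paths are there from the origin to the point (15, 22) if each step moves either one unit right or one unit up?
Number of paths = 9364199760

A monotone lattice path from (0, 0) to (15, 22) consists of 15 east steps and 22 north steps in some order, so it is determined by which 15 of the 37 steps are east. The count is C(37, 15) = 9364199760.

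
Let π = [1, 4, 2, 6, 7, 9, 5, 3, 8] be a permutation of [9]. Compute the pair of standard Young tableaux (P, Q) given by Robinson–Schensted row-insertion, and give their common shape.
P = [1, 2, 3, 7, 8] / [4, 5, 9] / [6];  Q = [1, 2, 4, 5, 6] / [3, 7, 9] / [8];  common shape = (5, 3, 1)

Row-insert the values π_1, π_2, … into P one at a time, bumping the leftmost entry strictly greater than the inserted value down to the next row. The recording tableau Q records, in position (i, j), the step at which that cell was added to P.
  Insert 1 (step 1): P = [1];  Q = [1]
  Insert 4 (step 2): P = [1, 4];  Q = [1, 2]
  Insert 2 (step 3): P = [1, 2] / [4];  Q = [1, 2] / [3]
  Insert 6 (step 4): P = [1, 2, 6] / [4];  Q = [1, 2, 4] / [3]
  Insert 7 (step 5): P = [1, 2, 6, 7] / [4];  Q = [1, 2, 4, 5] / [3]
  Insert 9 (step 6): P = [1, 2, 6, 7, 9] / [4];  Q = [1, 2, 4, 5, 6] / [3]
  Insert 5 (step 7): P = [1, 2, 5, 7, 9] / [4, 6];  Q = [1, 2, 4, 5, 6] / [3, 7]
  Insert 3 (step 8): P = [1, 2, 3, 7, 9] / [4, 5] / [6];  Q = [1, 2, 4, 5, 6] / [3, 7] / [8]
  Insert 8 (step 9): P = [1, 2, 3, 7, 8] / [4, 5, 9] / [6];  Q = [1, 2, 4, 5, 6] / [3, 7, 9] / [8]
Final shape: (5, 3, 1).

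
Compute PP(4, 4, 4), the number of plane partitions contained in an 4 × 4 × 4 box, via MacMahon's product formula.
PP(4, 4, 4) = 232848

Evaluate the triple product over i = 1..4, j = 1..4, k = 1..4. The factors are (2/1) · (3/2) · (4/3) · (5/4) · (3/2) · (4/3) · (5/4) · (6/5) · … (64 factors total). The numerators and denominators telescope so the product is an integer; carrying out the multiplication exactly gives PP(4, 4, 4) = 232848.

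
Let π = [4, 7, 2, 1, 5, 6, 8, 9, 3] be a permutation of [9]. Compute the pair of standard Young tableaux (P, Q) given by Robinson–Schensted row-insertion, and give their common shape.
P = [1, 3, 6, 8, 9] / [2, 5] / [4, 7];  Q = [1, 2, 6, 7, 8] / [3, 5] / [4, 9];  common shape = (5, 2, 2)

Row-insert the values π_1, π_2, … into P one at a time, bumping the leftmost entry strictly greater than the inserted value down to the next row. The recording tableau Q records, in position (i, j), the step at which that cell was added to P.
  Insert 4 (step 1): P = [4];  Q = [1]
  Insert 7 (step 2): P = [4, 7];  Q = [1, 2]
  Insert 2 (step 3): P = [2, 7] / [4];  Q = [1, 2] / [3]
  Insert 1 (step 4): P = [1, 7] / [2] / [4];  Q = [1, 2] / [3] / [4]
  Insert 5 (step 5): P = [1, 5] / [2, 7] / [4];  Q = [1, 2] / [3, 5] / [4]
  Insert 6 (step 6): P = [1, 5, 6] / [2, 7] / [4];  Q = [1, 2, 6] / [3, 5] / [4]
  Insert 8 (step 7): P = [1, 5, 6, 8] / [2, 7] / [4];  Q = [1, 2, 6, 7] / [3, 5] / [4]
  Insert 9 (step 8): P = [1, 5, 6, 8, 9] / [2, 7] / [4];  Q = [1, 2, 6, 7, 8] / [3, 5] / [4]
  Insert 3 (step 9): P = [1, 3, 6, 8, 9] / [2, 5] / [4, 7];  Q = [1, 2, 6, 7, 8] / [3, 5] / [4, 9]
Final shape: (5, 2, 2).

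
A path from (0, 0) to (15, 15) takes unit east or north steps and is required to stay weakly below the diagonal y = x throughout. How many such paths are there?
Number of paths = 9694845

By the reflection principle (André's argument), the number of monotone paths to (15, 15) with n ≤ m that never go above y = x is C(30, 15) − C(30, 16) = 155117520 − 145422675 = 9694845.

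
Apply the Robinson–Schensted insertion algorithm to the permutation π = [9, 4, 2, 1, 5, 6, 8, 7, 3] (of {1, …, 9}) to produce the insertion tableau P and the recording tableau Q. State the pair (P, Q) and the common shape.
P = [1, 3, 6, 7] / [2, 5] / [4, 8] / [9];  Q = [1, 5, 6, 7] / [2, 8] / [3, 9] / [4];  common shape = (4, 2, 2, 1)

Row-insert the values π_1, π_2, … into P one at a time, bumping the leftmost entry strictly greater than the inserted value down to the next row. The recording tableau Q records, in position (i, j), the step at which that cell was added to P.
  Insert 9 (step 1): P = [9];  Q = [1]
  Insert 4 (step 2): P = [4] / [9];  Q = [1] / [2]
  Insert 2 (step 3): P = [2] / [4] / [9];  Q = [1] / [2] / [3]
  Insert 1 (step 4): P = [1] / [2] / [4] / [9];  Q = [1] / [2] / [3] / [4]
  Insert 5 (step 5): P = [1, 5] / [2] / [4] / [9];  Q = [1, 5] / [2] / [3] / [4]
  Insert 6 (step 6): P = [1, 5, 6] / [2] / [4] / [9];  Q = [1, 5, 6] / [2] / [3] / [4]
  Insert 8 (step 7): P = [1, 5, 6, 8] / [2] / [4] / [9];  Q = [1, 5, 6, 7] / [2] / [3] / [4]
  Insert 7 (step 8): P = [1, 5, 6, 7] / [2, 8] / [4] / [9];  Q = [1, 5, 6, 7] / [2, 8] / [3] / [4]
  Insert 3 (step 9): P = [1, 3, 6, 7] / [2, 5] / [4, 8] / [9];  Q = [1, 5, 6, 7] / [2, 8] / [3, 9] / [4]
Final shape: (4, 2, 2, 1).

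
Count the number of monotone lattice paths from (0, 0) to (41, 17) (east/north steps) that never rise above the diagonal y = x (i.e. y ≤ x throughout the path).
Number of paths = 117588504119625

By the reflection principle (André's argument), the number of monotone paths to (41, 17) with n ≤ m that never go above y = x is C(58, 41) − C(58, 42) = 197548686920970 − 79960182801345 = 117588504119625.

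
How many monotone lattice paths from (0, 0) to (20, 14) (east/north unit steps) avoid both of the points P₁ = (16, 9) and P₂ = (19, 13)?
Number of paths = 582821840

Inclusion–exclusion. Total paths: C(34, 20) = 1391975640. Through P₁: C(25, 16)·C(9, 4) = 257414850. Through P₂: C(32, 19)·C(2, 1) = 694747200. Since P₁ is strictly southwest of P₂, a monotone path through both must visit P₁ then P₂; paths through both = C(25, 16)·C(7, 3)·C(2, 1) = 143008250. Avoid both = 1391975640 − 257414850 − 694747200 + 143008250 = 582821840.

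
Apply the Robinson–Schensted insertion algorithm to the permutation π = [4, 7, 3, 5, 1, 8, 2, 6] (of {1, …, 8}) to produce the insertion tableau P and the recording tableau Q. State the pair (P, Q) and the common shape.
P = [1, 2, 6] / [3, 5, 8] / [4, 7];  Q = [1, 2, 6] / [3, 4, 8] / [5, 7];  common shape = (3, 3, 2)

Row-insert the values π_1, π_2, … into P one at a time, bumping the leftmost entry strictly greater than the inserted value down to the next row. The recording tableau Q records, in position (i, j), the step at which that cell was added to P.
  Insert 4 (step 1): P = [4];  Q = [1]
  Insert 7 (step 2): P = [4, 7];  Q = [1, 2]
  Insert 3 (step 3): P = [3, 7] / [4];  Q = [1, 2] / [3]
  Insert 5 (step 4): P = [3, 5] / [4, 7];  Q = [1, 2] / [3, 4]
  Insert 1 (step 5): P = [1, 5] / [3, 7] / [4];  Q = [1, 2] / [3, 4] / [5]
  Insert 8 (step 6): P = [1, 5, 8] / [3, 7] / [4];  Q = [1, 2, 6] / [3, 4] / [5]
  Insert 2 (step 7): P = [1, 2, 8] / [3, 5] / [4, 7];  Q = [1, 2, 6] / [3, 4] / [5, 7]
  Insert 6 (step 8): P = [1, 2, 6] / [3, 5, 8] / [4, 7];  Q = [1, 2, 6] / [3, 4, 8] / [5, 7]
Final shape: (3, 3, 2).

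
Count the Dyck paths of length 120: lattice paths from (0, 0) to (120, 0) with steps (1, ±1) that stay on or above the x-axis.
C_60 = 1583850964596120042686772779038896

These Dyck paths are counted by the Catalan number C_n = (1/(n + 1)) · C(2n, n). For n = 60: C_60 = (1/61) · C(120, 60) = 96614908840363322603893139521372656/61 = 1583850964596120042686772779038896.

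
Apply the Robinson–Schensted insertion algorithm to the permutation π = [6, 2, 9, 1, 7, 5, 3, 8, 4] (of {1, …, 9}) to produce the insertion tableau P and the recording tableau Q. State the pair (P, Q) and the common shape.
P = [1, 3, 4] / [2, 5, 8] / [6, 7] / [9];  Q = [1, 3, 8] / [2, 5, 9] / [4, 6] / [7];  common shape = (3, 3, 2, 1)

Row-insert the values π_1, π_2, … into P one at a time, bumping the leftmost entry strictly greater than the inserted value down to the next row. The recording tableau Q records, in position (i, j), the step at which that cell was added to P.
  Insert 6 (step 1): P = [6];  Q = [1]
  Insert 2 (step 2): P = [2] / [6];  Q = [1] / [2]
  Insert 9 (step 3): P = [2, 9] / [6];  Q = [1, 3] / [2]
  Insert 1 (step 4): P = [1, 9] / [2] / [6];  Q = [1, 3] / [2] / [4]
  Insert 7 (step 5): P = [1, 7] / [2, 9] / [6];  Q = [1, 3] / [2, 5] / [4]
  Insert 5 (step 6): P = [1, 5] / [2, 7] / [6, 9];  Q = [1, 3] / [2, 5] / [4, 6]
  Insert 3 (step 7): P = [1, 3] / [2, 5] / [6, 7] / [9];  Q = [1, 3] / [2, 5] / [4, 6] / [7]
  Insert 8 (step 8): P = [1, 3, 8] / [2, 5] / [6, 7] / [9];  Q = [1, 3, 8] / [2, 5] / [4, 6] / [7]
  Insert 4 (step 9): P = [1, 3, 4] / [2, 5, 8] / [6, 7] / [9];  Q = [1, 3, 8] / [2, 5, 9] / [4, 6] / [7]
Final shape: (3, 3, 2, 1).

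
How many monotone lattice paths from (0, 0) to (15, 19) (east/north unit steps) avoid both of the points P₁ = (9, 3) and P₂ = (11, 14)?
Number of paths = 1280082420

Inclusion–exclusion. Total paths: C(34, 15) = 1855967520. Through P₁: C(12, 9)·C(22, 6) = 16414860. Through P₂: C(25, 11)·C(9, 4) = 561632400. Since P₁ is strictly southwest of P₂, a monotone path through both must visit P₁ then P₂; paths through both = C(12, 9)·C(13, 2)·C(9, 4) = 2162160. Avoid both = 1855967520 − 16414860 − 561632400 + 2162160 = 1280082420.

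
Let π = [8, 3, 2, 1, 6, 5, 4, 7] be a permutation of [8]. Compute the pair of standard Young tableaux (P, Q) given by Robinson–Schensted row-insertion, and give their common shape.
P = [1, 4, 7] / [2, 5] / [3, 6] / [8];  Q = [1, 5, 8] / [2, 6] / [3, 7] / [4];  common shape = (3, 2, 2, 1)

Row-insert the values π_1, π_2, … into P one at a time, bumping the leftmost entry strictly greater than the inserted value down to the next row. The recording tableau Q records, in position (i, j), the step at which that cell was added to P.
  Insert 8 (step 1): P = [8];  Q = [1]
  Insert 3 (step 2): P = [3] / [8];  Q = [1] / [2]
  Insert 2 (step 3): P = [2] / [3] / [8];  Q = [1] / [2] / [3]
  Insert 1 (step 4): P = [1] / [2] / [3] / [8];  Q = [1] / [2] / [3] / [4]
  Insert 6 (step 5): P = [1, 6] / [2] / [3] / [8];  Q = [1, 5] / [2] / [3] / [4]
  Insert 5 (step 6): P = [1, 5] / [2, 6] / [3] / [8];  Q = [1, 5] / [2, 6] / [3] / [4]
  Insert 4 (step 7): P = [1, 4] / [2, 5] / [3, 6] / [8];  Q = [1, 5] / [2, 6] / [3, 7] / [4]
  Insert 7 (step 8): P = [1, 4, 7] / [2, 5] / [3, 6] / [8];  Q = [1, 5, 8] / [2, 6] / [3, 7] / [4]
Final shape: (3, 2, 2, 1).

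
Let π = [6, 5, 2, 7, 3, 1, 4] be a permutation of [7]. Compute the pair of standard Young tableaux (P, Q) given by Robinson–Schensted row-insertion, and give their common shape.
P = [1, 3, 4] / [2, 7] / [5] / [6];  Q = [1, 4, 7] / [2, 5] / [3] / [6];  common shape = (3, 2, 1, 1)

Row-insert the values π_1, π_2, … into P one at a time, bumping the leftmost entry strictly greater than the inserted value down to the next row. The recording tableau Q records, in position (i, j), the step at which that cell was added to P.
  Insert 6 (step 1): P = [6];  Q = [1]
  Insert 5 (step 2): P = [5] / [6];  Q = [1] / [2]
  Insert 2 (step 3): P = [2] / [5] / [6];  Q = [1] / [2] / [3]
  Insert 7 (step 4): P = [2, 7] / [5] / [6];  Q = [1, 4] / [2] / [3]
  Insert 3 (step 5): P = [2, 3] / [5, 7] / [6];  Q = [1, 4] / [2, 5] / [3]
  Insert 1 (step 6): P = [1, 3] / [2, 7] / [5] / [6];  Q = [1, 4] / [2, 5] / [3] / [6]
  Insert 4 (step 7): P = [1, 3, 4] / [2, 7] / [5] / [6];  Q = [1, 4, 7] / [2, 5] / [3] / [6]
Final shape: (3, 2, 1, 1).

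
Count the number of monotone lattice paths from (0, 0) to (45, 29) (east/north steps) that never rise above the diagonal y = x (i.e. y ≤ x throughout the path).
Number of paths = 115582176701226353104

By the reflection principle (André's argument), the number of monotone paths to (45, 29) with n ≤ m that never go above y = x is C(74, 45) − C(74, 46) = 312751772250377190752 − 197169595549150837648 = 115582176701226353104.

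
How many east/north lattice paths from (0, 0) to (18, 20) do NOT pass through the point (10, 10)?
Number of paths = 25493447562

Total paths from (0, 0) to (18, 20): C(38, 18) = 33578000610. Paths through (10, 10): (paths (0, 0) → (10, 10)) × (paths (10, 10) → (18, 20)) = C(20, 10) · C(18, 8) = 184756 · 43758 = 8084553048. Avoidance count = 33578000610 − 8084553048 = 25493447562.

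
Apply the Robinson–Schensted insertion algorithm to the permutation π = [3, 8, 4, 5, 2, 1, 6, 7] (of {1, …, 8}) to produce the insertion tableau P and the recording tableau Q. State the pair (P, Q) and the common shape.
P = [1, 4, 5, 6, 7] / [2] / [3] / [8];  Q = [1, 2, 4, 7, 8] / [3] / [5] / [6];  common shape = (5, 1, 1, 1)

Row-insert the values π_1, π_2, … into P one at a time, bumping the leftmost entry strictly greater than the inserted value down to the next row. The recording tableau Q records, in position (i, j), the step at which that cell was added to P.
  Insert 3 (step 1): P = [3];  Q = [1]
  Insert 8 (step 2): P = [3, 8];  Q = [1, 2]
  Insert 4 (step 3): P = [3, 4] / [8];  Q = [1, 2] / [3]
  Insert 5 (step 4): P = [3, 4, 5] / [8];  Q = [1, 2, 4] / [3]
  Insert 2 (step 5): P = [2, 4, 5] / [3] / [8];  Q = [1, 2, 4] / [3] / [5]
  Insert 1 (step 6): P = [1, 4, 5] / [2] / [3] / [8];  Q = [1, 2, 4] / [3] / [5] / [6]
  Insert 6 (step 7): P = [1, 4, 5, 6] / [2] / [3] / [8];  Q = [1, 2, 4, 7] / [3] / [5] / [6]
  Insert 7 (step 8): P = [1, 4, 5, 6, 7] / [2] / [3] / [8];  Q = [1, 2, 4, 7, 8] / [3] / [5] / [6]
Final shape: (5, 1, 1, 1).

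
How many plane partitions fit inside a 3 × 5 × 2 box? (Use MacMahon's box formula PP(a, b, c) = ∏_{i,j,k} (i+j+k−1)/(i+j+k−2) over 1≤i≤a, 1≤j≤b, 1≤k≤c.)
PP(3, 5, 2) = 1176

Evaluate the triple product over i = 1..3, j = 1..5, k = 1..2. The factors are (2/1) · (3/2) · (3/2) · (4/3) · (4/3) · (5/4) · (5/4) · (6/5) · … (30 factors total). The numerators and denominators telescope so the product is an integer; carrying out the multiplication exactly gives PP(3, 5, 2) = 1176.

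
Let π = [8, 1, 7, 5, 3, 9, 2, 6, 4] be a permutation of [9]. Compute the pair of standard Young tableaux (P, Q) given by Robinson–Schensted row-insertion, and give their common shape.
P = [1, 2, 4] / [3, 6] / [5, 9] / [7] / [8];  Q = [1, 3, 6] / [2, 8] / [4, 9] / [5] / [7];  common shape = (3, 2, 2, 1, 1)

Row-insert the values π_1, π_2, … into P one at a time, bumping the leftmost entry strictly greater than the inserted value down to the next row. The recording tableau Q records, in position (i, j), the step at which that cell was added to P.
  Insert 8 (step 1): P = [8];  Q = [1]
  Insert 1 (step 2): P = [1] / [8];  Q = [1] / [2]
  Insert 7 (step 3): P = [1, 7] / [8];  Q = [1, 3] / [2]
  Insert 5 (step 4): P = [1, 5] / [7] / [8];  Q = [1, 3] / [2] / [4]
  Insert 3 (step 5): P = [1, 3] / [5] / [7] / [8];  Q = [1, 3] / [2] / [4] / [5]
  Insert 9 (step 6): P = [1, 3, 9] / [5] / [7] / [8];  Q = [1, 3, 6] / [2] / [4] / [5]
  Insert 2 (step 7): P = [1, 2, 9] / [3] / [5] / [7] / [8];  Q = [1, 3, 6] / [2] / [4] / [5] / [7]
  Insert 6 (step 8): P = [1, 2, 6] / [3, 9] / [5] / [7] / [8];  Q = [1, 3, 6] / [2, 8] / [4] / [5] / [7]
  Insert 4 (step 9): P = [1, 2, 4] / [3, 6] / [5, 9] / [7] / [8];  Q = [1, 3, 6] / [2, 8] / [4, 9] / [5] / [7]
Final shape: (3, 2, 2, 1, 1).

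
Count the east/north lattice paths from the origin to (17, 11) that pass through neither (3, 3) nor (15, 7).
Number of paths = 13066620

Inclusion–exclusion. Total paths: C(28, 17) = 21474180. Through P₁: C(6, 3)·C(22, 14) = 6395400. Through P₂: C(22, 15)·C(6, 2) = 2558160. Since P₁ is strictly southwest of P₂, a monotone path through both must visit P₁ then P₂; paths through both = C(6, 3)·C(16, 12)·C(6, 2) = 546000. Avoid both = 21474180 − 6395400 − 2558160 + 546000 = 13066620.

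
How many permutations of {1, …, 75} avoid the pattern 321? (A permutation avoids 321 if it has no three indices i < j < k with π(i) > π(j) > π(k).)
C_75 = 1221395654430378811828760722007962130791020

These 321-avoiding permutations are counted by the Catalan number C_n = (1/(n + 1)) · C(2n, n). For n = 75: C_75 = (1/76) · C(150, 75) = 92826069736708789698985814872605121940117520/76 = 1221395654430378811828760722007962130791020.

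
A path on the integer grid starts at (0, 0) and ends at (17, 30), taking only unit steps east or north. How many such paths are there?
Number of paths = 2741188875414

A monotone lattice path from (0, 0) to (17, 30) consists of 17 east steps and 30 north steps in some order, so it is determined by which 17 of the 47 steps are east. The count is C(47, 17) = 2741188875414.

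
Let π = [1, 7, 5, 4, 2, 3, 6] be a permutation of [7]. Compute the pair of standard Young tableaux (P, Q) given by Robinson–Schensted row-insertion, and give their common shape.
P = [1, 2, 3, 6] / [4] / [5] / [7];  Q = [1, 2, 6, 7] / [3] / [4] / [5];  common shape = (4, 1, 1, 1)

Row-insert the values π_1, π_2, … into P one at a time, bumping the leftmost entry strictly greater than the inserted value down to the next row. The recording tableau Q records, in position (i, j), the step at which that cell was added to P.
  Insert 1 (step 1): P = [1];  Q = [1]
  Insert 7 (step 2): P = [1, 7];  Q = [1, 2]
  Insert 5 (step 3): P = [1, 5] / [7];  Q = [1, 2] / [3]
  Insert 4 (step 4): P = [1, 4] / [5] / [7];  Q = [1, 2] / [3] / [4]
  Insert 2 (step 5): P = [1, 2] / [4] / [5] / [7];  Q = [1, 2] / [3] / [4] / [5]
  Insert 3 (step 6): P = [1, 2, 3] / [4] / [5] / [7];  Q = [1, 2, 6] / [3] / [4] / [5]
  Insert 6 (step 7): P = [1, 2, 3, 6] / [4] / [5] / [7];  Q = [1, 2, 6, 7] / [3] / [4] / [5]
Final shape: (4, 1, 1, 1).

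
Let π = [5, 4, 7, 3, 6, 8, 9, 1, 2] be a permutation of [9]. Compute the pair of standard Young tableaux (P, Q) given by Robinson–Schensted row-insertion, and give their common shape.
P = [1, 2, 8, 9] / [3, 6] / [4, 7] / [5];  Q = [1, 3, 6, 7] / [2, 5] / [4, 9] / [8];  common shape = (4, 2, 2, 1)

Row-insert the values π_1, π_2, … into P one at a time, bumping the leftmost entry strictly greater than the inserted value down to the next row. The recording tableau Q records, in position (i, j), the step at which that cell was added to P.
  Insert 5 (step 1): P = [5];  Q = [1]
  Insert 4 (step 2): P = [4] / [5];  Q = [1] / [2]
  Insert 7 (step 3): P = [4, 7] / [5];  Q = [1, 3] / [2]
  Insert 3 (step 4): P = [3, 7] / [4] / [5];  Q = [1, 3] / [2] / [4]
  Insert 6 (step 5): P = [3, 6] / [4, 7] / [5];  Q = [1, 3] / [2, 5] / [4]
  Insert 8 (step 6): P = [3, 6, 8] / [4, 7] / [5];  Q = [1, 3, 6] / [2, 5] / [4]
  Insert 9 (step 7): P = [3, 6, 8, 9] / [4, 7] / [5];  Q = [1, 3, 6, 7] / [2, 5] / [4]
  Insert 1 (step 8): P = [1, 6, 8, 9] / [3, 7] / [4] / [5];  Q = [1, 3, 6, 7] / [2, 5] / [4] / [8]
  Insert 2 (step 9): P = [1, 2, 8, 9] / [3, 6] / [4, 7] / [5];  Q = [1, 3, 6, 7] / [2, 5] / [4, 9] / [8]
Final shape: (4, 2, 2, 1).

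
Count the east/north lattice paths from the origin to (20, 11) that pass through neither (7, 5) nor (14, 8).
Number of paths = 44306451

Inclusion–exclusion. Total paths: C(31, 20) = 84672315. Through P₁: C(12, 7)·C(19, 13) = 21488544. Through P₂: C(22, 14)·C(9, 6) = 26860680. Since P₁ is strictly southwest of P₂, a monotone path through both must visit P₁ then P₂; paths through both = C(12, 7)·C(10, 7)·C(9, 6) = 7983360. Avoid both = 84672315 − 21488544 − 26860680 + 7983360 = 44306451.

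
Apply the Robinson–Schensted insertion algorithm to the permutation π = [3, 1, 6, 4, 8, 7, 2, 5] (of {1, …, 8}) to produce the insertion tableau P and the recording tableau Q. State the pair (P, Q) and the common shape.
P = [1, 2, 5] / [3, 4, 7] / [6, 8];  Q = [1, 3, 5] / [2, 4, 6] / [7, 8];  common shape = (3, 3, 2)

Row-insert the values π_1, π_2, … into P one at a time, bumping the leftmost entry strictly greater than the inserted value down to the next row. The recording tableau Q records, in position (i, j), the step at which that cell was added to P.
  Insert 3 (step 1): P = [3];  Q = [1]
  Insert 1 (step 2): P = [1] / [3];  Q = [1] / [2]
  Insert 6 (step 3): P = [1, 6] / [3];  Q = [1, 3] / [2]
  Insert 4 (step 4): P = [1, 4] / [3, 6];  Q = [1, 3] / [2, 4]
  Insert 8 (step 5): P = [1, 4, 8] / [3, 6];  Q = [1, 3, 5] / [2, 4]
  Insert 7 (step 6): P = [1, 4, 7] / [3, 6, 8];  Q = [1, 3, 5] / [2, 4, 6]
  Insert 2 (step 7): P = [1, 2, 7] / [3, 4, 8] / [6];  Q = [1, 3, 5] / [2, 4, 6] / [7]
  Insert 5 (step 8): P = [1, 2, 5] / [3, 4, 7] / [6, 8];  Q = [1, 3, 5] / [2, 4, 6] / [7, 8]
Final shape: (3, 3, 2).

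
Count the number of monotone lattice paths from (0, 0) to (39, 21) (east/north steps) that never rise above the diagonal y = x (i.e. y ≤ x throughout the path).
Number of paths = 3792621219538305

By the reflection principle (André's argument), the number of monotone paths to (39, 21) with n ≤ m that never go above y = x is C(60, 39) − C(60, 40) = 7984465725343800 − 4191844505805495 = 3792621219538305.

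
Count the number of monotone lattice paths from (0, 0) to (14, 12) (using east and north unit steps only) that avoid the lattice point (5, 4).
Number of paths = 6594640

Total paths from (0, 0) to (14, 12): C(26, 14) = 9657700. Paths through (5, 4): (paths (0, 0) → (5, 4)) × (paths (5, 4) → (14, 12)) = C(9, 5) · C(17, 9) = 126 · 24310 = 3063060. Avoidance count = 9657700 − 3063060 = 6594640.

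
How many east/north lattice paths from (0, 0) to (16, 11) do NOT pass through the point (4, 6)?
Number of paths = 11738415

Total paths from (0, 0) to (16, 11): C(27, 16) = 13037895. Paths through (4, 6): (paths (0, 0) → (4, 6)) × (paths (4, 6) → (16, 11)) = C(10, 4) · C(17, 12) = 210 · 6188 = 1299480. Avoidance count = 13037895 − 1299480 = 11738415.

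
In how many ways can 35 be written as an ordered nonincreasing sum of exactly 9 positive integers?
p(35, 9 parts) = 1549

Partitions of n into exactly k parts are in bijection with partitions of n − k into at most k parts (subtract 1 from each part). So p(35, exactly 9) = p(26, parts ≤ 9). Computing via the recurrence p(m, j) = p(m, j−1) + p(m−j, j) gives 1549.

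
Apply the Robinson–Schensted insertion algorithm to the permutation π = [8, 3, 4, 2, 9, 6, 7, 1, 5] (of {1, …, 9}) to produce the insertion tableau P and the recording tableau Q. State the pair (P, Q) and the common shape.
P = [1, 4, 5, 7] / [2, 6] / [3, 9] / [8];  Q = [1, 3, 5, 7] / [2, 6] / [4, 9] / [8];  common shape = (4, 2, 2, 1)

Row-insert the values π_1, π_2, … into P one at a time, bumping the leftmost entry strictly greater than the inserted value down to the next row. The recording tableau Q records, in position (i, j), the step at which that cell was added to P.
  Insert 8 (step 1): P = [8];  Q = [1]
  Insert 3 (step 2): P = [3] / [8];  Q = [1] / [2]
  Insert 4 (step 3): P = [3, 4] / [8];  Q = [1, 3] / [2]
  Insert 2 (step 4): P = [2, 4] / [3] / [8];  Q = [1, 3] / [2] / [4]
  Insert 9 (step 5): P = [2, 4, 9] / [3] / [8];  Q = [1, 3, 5] / [2] / [4]
  Insert 6 (step 6): P = [2, 4, 6] / [3, 9] / [8];  Q = [1, 3, 5] / [2, 6] / [4]
  Insert 7 (step 7): P = [2, 4, 6, 7] / [3, 9] / [8];  Q = [1, 3, 5, 7] / [2, 6] / [4]
  Insert 1 (step 8): P = [1, 4, 6, 7] / [2, 9] / [3] / [8];  Q = [1, 3, 5, 7] / [2, 6] / [4] / [8]
  Insert 5 (step 9): P = [1, 4, 5, 7] / [2, 6] / [3, 9] / [8];  Q = [1, 3, 5, 7] / [2, 6] / [4, 9] / [8]
Final shape: (4, 2, 2, 1).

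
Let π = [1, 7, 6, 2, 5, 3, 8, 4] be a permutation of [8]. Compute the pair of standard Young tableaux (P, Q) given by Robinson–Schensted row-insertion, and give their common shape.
P = [1, 2, 3, 4] / [5, 8] / [6] / [7];  Q = [1, 2, 5, 7] / [3, 8] / [4] / [6];  common shape = (4, 2, 1, 1)

Row-insert the values π_1, π_2, … into P one at a time, bumping the leftmost entry strictly greater than the inserted value down to the next row. The recording tableau Q records, in position (i, j), the step at which that cell was added to P.
  Insert 1 (step 1): P = [1];  Q = [1]
  Insert 7 (step 2): P = [1, 7];  Q = [1, 2]
  Insert 6 (step 3): P = [1, 6] / [7];  Q = [1, 2] / [3]
  Insert 2 (step 4): P = [1, 2] / [6] / [7];  Q = [1, 2] / [3] / [4]
  Insert 5 (step 5): P = [1, 2, 5] / [6] / [7];  Q = [1, 2, 5] / [3] / [4]
  Insert 3 (step 6): P = [1, 2, 3] / [5] / [6] / [7];  Q = [1, 2, 5] / [3] / [4] / [6]
  Insert 8 (step 7): P = [1, 2, 3, 8] / [5] / [6] / [7];  Q = [1, 2, 5, 7] / [3] / [4] / [6]
  Insert 4 (step 8): P = [1, 2, 3, 4] / [5, 8] / [6] / [7];  Q = [1, 2, 5, 7] / [3, 8] / [4] / [6]
Final shape: (4, 2, 1, 1).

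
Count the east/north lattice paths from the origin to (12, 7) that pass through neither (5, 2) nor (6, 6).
Number of paths = 28023

Inclusion–exclusion. Total paths: C(19, 12) = 50388. Through P₁: C(7, 5)·C(12, 7) = 16632. Through P₂: C(12, 6)·C(7, 6) = 6468. Since P₁ is strictly southwest of P₂, a monotone path through both must visit P₁ then P₂; paths through both = C(7, 5)·C(5, 1)·C(7, 6) = 735. Avoid both = 50388 − 16632 − 6468 + 735 = 28023.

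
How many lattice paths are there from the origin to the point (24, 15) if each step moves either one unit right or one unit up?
Number of paths = 25140840660

A monotone lattice path from (0, 0) to (24, 15) consists of 24 east steps and 15 north steps in some order, so it is determined by which 24 of the 39 steps are east. The count is C(39, 24) = 25140840660.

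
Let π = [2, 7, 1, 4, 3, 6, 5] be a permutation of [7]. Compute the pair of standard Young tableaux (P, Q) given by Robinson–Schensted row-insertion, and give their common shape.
P = [1, 3, 5] / [2, 4, 6] / [7];  Q = [1, 2, 6] / [3, 4, 7] / [5];  common shape = (3, 3, 1)

Row-insert the values π_1, π_2, … into P one at a time, bumping the leftmost entry strictly greater than the inserted value down to the next row. The recording tableau Q records, in position (i, j), the step at which that cell was added to P.
  Insert 2 (step 1): P = [2];  Q = [1]
  Insert 7 (step 2): P = [2, 7];  Q = [1, 2]
  Insert 1 (step 3): P = [1, 7] / [2];  Q = [1, 2] / [3]
  Insert 4 (step 4): P = [1, 4] / [2, 7];  Q = [1, 2] / [3, 4]
  Insert 3 (step 5): P = [1, 3] / [2, 4] / [7];  Q = [1, 2] / [3, 4] / [5]
  Insert 6 (step 6): P = [1, 3, 6] / [2, 4] / [7];  Q = [1, 2, 6] / [3, 4] / [5]
  Insert 5 (step 7): P = [1, 3, 5] / [2, 4, 6] / [7];  Q = [1, 2, 6] / [3, 4, 7] / [5]
Final shape: (3, 3, 1).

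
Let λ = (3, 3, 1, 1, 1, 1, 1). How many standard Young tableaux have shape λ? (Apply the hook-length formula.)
# SYT of shape (3, 3, 1, 1, 1, 1, 1) = 385

Hook-length formula: f^λ = n! / Π hook(c), product over all cells c of the Young diagram. For λ = (3, 3, 1, 1, 1, 1, 1), n = 11 boxes. Hook lengths by row (left-to-right, top-to-bottom): [9, 3, 2]; [8, 2, 1]; [5]; [4]; [3]; [2]; [1]. Product of hooks = 103680. So f^λ = 11! / 103680 = 39916800 / 103680 = 385.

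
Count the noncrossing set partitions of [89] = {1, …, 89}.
C_89 = 254224158304000796523953440778841647086547372026600

These noncrossing partitions are counted by the Catalan number C_n = (1/(n + 1)) · C(2n, n). For n = 89: C_89 = (1/90) · C(178, 89) = 22880174247360071687155809670095748237789263482394000/90 = 254224158304000796523953440778841647086547372026600.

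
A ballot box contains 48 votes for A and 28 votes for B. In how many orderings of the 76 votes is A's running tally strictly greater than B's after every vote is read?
Strict-lead orderings = 131096805551297099500

Total orderings of the 76 votes with 48 for A: C(76, 48) = 498167861094928978100. By the Bertrand ballot formula (Cycle Lemma / reflection principle), the number of orderings in which A is strictly ahead of B throughout is (p − q)/(p + q) · C(p + q, p) = (48 − 28)/(48 + 28) · 498167861094928978100 = 131096805551297099500.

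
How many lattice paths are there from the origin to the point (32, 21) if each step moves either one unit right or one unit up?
Number of paths = 317986441828055

A monotone lattice path from (0, 0) to (32, 21) consists of 32 east steps and 21 north steps in some order, so it is determined by which 32 of the 53 steps are east. The count is C(53, 32) = 317986441828055.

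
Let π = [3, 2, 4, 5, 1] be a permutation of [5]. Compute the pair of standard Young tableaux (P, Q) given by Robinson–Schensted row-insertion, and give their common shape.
P = [1, 4, 5] / [2] / [3];  Q = [1, 3, 4] / [2] / [5];  common shape = (3, 1, 1)

Row-insert the values π_1, π_2, … into P one at a time, bumping the leftmost entry strictly greater than the inserted value down to the next row. The recording tableau Q records, in position (i, j), the step at which that cell was added to P.
  Insert 3 (step 1): P = [3];  Q = [1]
  Insert 2 (step 2): P = [2] / [3];  Q = [1] / [2]
  Insert 4 (step 3): P = [2, 4] / [3];  Q = [1, 3] / [2]
  Insert 5 (step 4): P = [2, 4, 5] / [3];  Q = [1, 3, 4] / [2]
  Insert 1 (step 5): P = [1, 4, 5] / [2] / [3];  Q = [1, 3, 4] / [2] / [5]
Final shape: (3, 1, 1).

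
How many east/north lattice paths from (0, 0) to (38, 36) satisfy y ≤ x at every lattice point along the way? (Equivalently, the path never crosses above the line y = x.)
Number of paths = 130783058462384959036

By the reflection principle (André's argument), the number of monotone paths to (38, 36) with n ≤ m that never go above y = x is C(74, 38) − C(74, 39) = 1700179760011004467468 − 1569396701548619508432 = 130783058462384959036.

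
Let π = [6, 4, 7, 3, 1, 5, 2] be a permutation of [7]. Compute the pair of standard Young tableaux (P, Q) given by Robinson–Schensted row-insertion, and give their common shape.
P = [1, 2] / [3, 5] / [4, 7] / [6];  Q = [1, 3] / [2, 6] / [4, 7] / [5];  common shape = (2, 2, 2, 1)

Row-insert the values π_1, π_2, … into P one at a time, bumping the leftmost entry strictly greater than the inserted value down to the next row. The recording tableau Q records, in position (i, j), the step at which that cell was added to P.
  Insert 6 (step 1): P = [6];  Q = [1]
  Insert 4 (step 2): P = [4] / [6];  Q = [1] / [2]
  Insert 7 (step 3): P = [4, 7] / [6];  Q = [1, 3] / [2]
  Insert 3 (step 4): P = [3, 7] / [4] / [6];  Q = [1, 3] / [2] / [4]
  Insert 1 (step 5): P = [1, 7] / [3] / [4] / [6];  Q = [1, 3] / [2] / [4] / [5]
  Insert 5 (step 6): P = [1, 5] / [3, 7] / [4] / [6];  Q = [1, 3] / [2, 6] / [4] / [5]
  Insert 2 (step 7): P = [1, 2] / [3, 5] / [4, 7] / [6];  Q = [1, 3] / [2, 6] / [4, 7] / [5]
Final shape: (2, 2, 2, 1).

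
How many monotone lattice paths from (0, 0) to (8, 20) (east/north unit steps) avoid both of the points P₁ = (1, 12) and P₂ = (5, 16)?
Number of paths = 2344085

Inclusion–exclusion. Total paths: C(28, 8) = 3108105. Through P₁: C(13, 1)·C(15, 7) = 83655. Through P₂: C(21, 5)·C(7, 3) = 712215. Since P₁ is strictly southwest of P₂, a monotone path through both must visit P₁ then P₂; paths through both = C(13, 1)·C(8, 4)·C(7, 3) = 31850. Avoid both = 3108105 − 83655 − 712215 + 31850 = 2344085.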